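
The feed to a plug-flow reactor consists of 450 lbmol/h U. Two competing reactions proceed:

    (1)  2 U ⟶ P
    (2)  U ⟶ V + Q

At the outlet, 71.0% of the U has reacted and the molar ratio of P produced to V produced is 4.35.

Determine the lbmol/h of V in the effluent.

Conversion of U: U consumed = 0.71 × 450 = 319.5 lbmol/h = 2ξ₁ + 1ξ₂.
Selectivity: 1ξ₁ / (1ξ₂) = 4.35 → ξ₁ = 4.35 ξ₂.
Substitute: (2·4.35 + 1) ξ₂ = 319.5 → ξ₂ = 32.94 lbmol/h, ξ₁ = 143.3 lbmol/h.
Outlet amounts (n = n₀ + Σ ν·ξ):
  U: 450 − 2(143.3) − 1(32.94) = 130.5
  P: 0 + 1(143.3) = 143.3
  V: 0 + 1(32.94) = 32.94
  Q: 0 + 1(32.94) = 32.94

32.9 lbmol/h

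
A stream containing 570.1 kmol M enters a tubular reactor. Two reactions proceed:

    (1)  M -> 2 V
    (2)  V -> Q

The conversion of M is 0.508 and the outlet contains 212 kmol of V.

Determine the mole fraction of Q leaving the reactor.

0.427

Conversion of M: M consumed = 1ξ₁ = 0.508 × 570.1 → ξ₁ = 289.6 kmol.
V balance: n_V = 0 + 2ξ₁ − 1ξ₂ = 212 → ξ₂ = (2·289.6 − 212)/1 = 367.2 kmol.
Outlet amounts (n = n₀ + Σ ν·ξ):
  M: 570.1 − 1(289.6) = 280.5
  V: 0 + 2(289.6) − 1(367.2) = 212
  Q: 0 + 1(367.2) = 367.2
Total out = 859.7 kmol; y_Q = 367.2 / 859.7 = 0.4271.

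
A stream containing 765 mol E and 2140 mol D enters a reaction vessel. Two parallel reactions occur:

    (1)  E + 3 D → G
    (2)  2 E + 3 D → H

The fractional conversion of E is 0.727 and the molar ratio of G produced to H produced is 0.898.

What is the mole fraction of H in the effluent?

0.118

Conversion of E: E consumed = 0.727 × 765 = 556.2 mol = 1ξ₁ + 2ξ₂.
Selectivity: 1ξ₁ / (1ξ₂) = 0.898 → ξ₁ = 0.898 ξ₂.
Substitute: (1·0.898 + 2) ξ₂ = 556.2 → ξ₂ = 191.9 mol, ξ₁ = 172.3 mol.
Outlet amounts (n = n₀ + Σ ν·ξ):
  E: 765 − 1(172.3) − 2(191.9) = 208.8
  D: 2140 − 3(172.3) − 3(191.9) = 1047
  G: 0 + 1(172.3) = 172.3
  H: 0 + 1(191.9) = 191.9
Total out = 1620 mol; y_H = 191.9 / 1620 = 0.1184.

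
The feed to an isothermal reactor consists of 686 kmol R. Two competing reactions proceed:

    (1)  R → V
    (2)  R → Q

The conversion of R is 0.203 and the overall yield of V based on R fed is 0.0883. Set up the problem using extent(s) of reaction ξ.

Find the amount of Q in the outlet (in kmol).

Yield of V: 1ξ₁ / 686 = 0.0883 → ξ₁ = 60.57 kmol.
Conversion of R: 1ξ₁ + 1ξ₂ = 0.203 × 686 = 139.3 → ξ₂ = 78.68 kmol.
Outlet amounts (n = n₀ + Σ ν·ξ):
  R: 686 − 1(60.57) − 1(78.68) = 546.7
  V: 0 + 1(60.57) = 60.57
  Q: 0 + 1(78.68) = 78.68

78.7 kmol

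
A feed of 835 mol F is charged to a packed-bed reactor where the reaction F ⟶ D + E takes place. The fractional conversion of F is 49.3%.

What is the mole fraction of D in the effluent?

F reacted = 0.493 × 835 = 411.7 mol; ν_F = −1, so ξ = 411.7/1 = 411.7 mol.
Outlet amounts (n = n₀ + ν ξ):
  F: 835 − 1(411.7) = 423.3
  D: 0 + 1(411.7) = 411.7
  E: 0 + 1(411.7) = 411.7
Total out = 1247 mol; y_D = 411.7 / 1247 = 0.3302.

0.33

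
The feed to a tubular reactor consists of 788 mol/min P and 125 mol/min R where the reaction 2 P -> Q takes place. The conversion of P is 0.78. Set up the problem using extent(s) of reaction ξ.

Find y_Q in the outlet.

0.507

P reacted = 0.78 × 788 = 614.6 mol/min; ν_P = −2, so ξ = 614.6/2 = 307.3 mol/min.
Outlet amounts (n = n₀ + ν ξ):
  P: 788 − 2(307.3) = 173.4
  Q: 0 + 1(307.3) = 307.3
  R: 125 (inert)
Total out = 605.7 mol/min; y_Q = 307.3 / 605.7 = 0.5074.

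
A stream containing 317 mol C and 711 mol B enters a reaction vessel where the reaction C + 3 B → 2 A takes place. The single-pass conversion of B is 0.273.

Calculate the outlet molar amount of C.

B reacted = 0.273 × 711 = 194.1 mol; ν_B = −3, so ξ = 194.1/3 = 64.7 mol.
Outlet amounts (n = n₀ + ν ξ):
  C: 317 − 1(64.7) = 252.3
  B: 711 − 3(64.7) = 516.9
  A: 0 + 2(64.7) = 129.4

252 mol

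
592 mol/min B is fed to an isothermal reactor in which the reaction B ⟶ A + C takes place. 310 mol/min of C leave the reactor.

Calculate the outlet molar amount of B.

282 mol/min

For C: n = n₀ + 1ξ → 310 = 0 + 1ξ, giving ξ = 310 mol/min.
Outlet amounts (n = n₀ + ν ξ):
  B: 592 − 1(310) = 282
  A: 0 + 1(310) = 310
  C: 0 + 1(310) = 310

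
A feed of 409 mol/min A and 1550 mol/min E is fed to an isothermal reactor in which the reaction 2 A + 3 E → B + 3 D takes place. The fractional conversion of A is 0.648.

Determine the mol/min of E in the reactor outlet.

A reacted = 0.648 × 409 = 265 mol/min; ν_A = −2, so ξ = 265/2 = 132.5 mol/min.
Outlet amounts (n = n₀ + ν ξ):
  A: 409 − 2(132.5) = 144
  E: 1550 − 3(132.5) = 1152
  B: 0 + 1(132.5) = 132.5
  D: 0 + 3(132.5) = 397.5

1150 mol/min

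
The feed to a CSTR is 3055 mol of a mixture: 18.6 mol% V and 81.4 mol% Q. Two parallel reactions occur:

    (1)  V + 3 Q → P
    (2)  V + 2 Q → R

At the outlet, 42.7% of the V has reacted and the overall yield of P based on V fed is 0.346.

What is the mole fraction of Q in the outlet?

0.761

Yield of P: 1ξ₁ / 568.2 = 0.346 → ξ₁ = 196.6 mol.
Conversion of V: 1ξ₁ + 1ξ₂ = 0.427 × 568.2 = 242.6 → ξ₂ = 46.03 mol.
Outlet amounts (n = n₀ + Σ ν·ξ):
  V: 568.2 − 1(196.6) − 1(46.03) = 325.6
  Q: 2487 − 3(196.6) − 2(46.03) = 1805
  P: 0 + 1(196.6) = 196.6
  R: 0 + 1(46.03) = 46.03
Total out = 2373 mol; y_Q = 1805 / 2373 = 0.7606.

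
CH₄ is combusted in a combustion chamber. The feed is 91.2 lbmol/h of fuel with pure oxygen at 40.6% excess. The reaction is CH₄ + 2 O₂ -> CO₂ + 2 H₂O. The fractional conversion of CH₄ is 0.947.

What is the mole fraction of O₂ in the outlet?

0.241

Stoichiometric O₂ = 2 × 91.2 = 182.4 lbmol/h; O₂ fed = 182.4 × 1.406 = 256.5 lbmol/h.
Fuel reacted = 0.947 × 91.2 → ξ = 86.37 lbmol/h.
Outlet (n = n₀ + ν ξ):
  CH₄: 91.2 − 1(86.37) = 4.834
  O₂: 256.5 − 2(86.37) = 83.72
  CO₂: 0 + 1(86.37) = 86.37
  H₂O: 0 + 2(86.37) = 172.7
Total out = 347.7 lbmol/h; y_O₂ = 83.72 / 347.7 = 0.2408.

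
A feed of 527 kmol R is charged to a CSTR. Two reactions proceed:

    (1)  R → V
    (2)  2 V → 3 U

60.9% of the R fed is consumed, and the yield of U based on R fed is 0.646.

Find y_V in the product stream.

Conversion of R: R consumed = 1ξ₁ = 0.609 × 527 → ξ₁ = 320.9 kmol.
Yield of U: 3ξ₂ / 527 = 0.646 → ξ₂ = 113.5 kmol.
Outlet amounts (n = n₀ + Σ ν·ξ):
  R: 527 − 1(320.9) = 206.1
  V: 0 + 1(320.9) − 2(113.5) = 93.98
  U: 0 + 3(113.5) = 340.4
Total out = 640.5 kmol; y_V = 93.98 / 640.5 = 0.1467.

0.147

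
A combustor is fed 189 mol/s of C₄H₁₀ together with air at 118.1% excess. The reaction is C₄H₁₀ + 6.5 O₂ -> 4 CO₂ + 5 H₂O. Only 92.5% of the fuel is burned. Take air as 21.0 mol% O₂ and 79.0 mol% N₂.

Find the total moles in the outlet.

Stoichiometric O₂ = 6.5 × 189 = 1228 mol/s; O₂ fed = 1228 × 2.181 = 2679 mol/s.
N₂ fed = 2679 × 79/21 = 10080 mol/s.
Fuel reacted = 0.925 × 189 → ξ = 174.8 mol/s.
Outlet (n = n₀ + ν ξ):
  C₄H₁₀: 189 − 1(174.8) = 14.17
  O₂: 2679 − 6.5(174.8) = 1543
  N₂: 10080 (inert)
  CO₂: 0 + 4(174.8) = 699.3
  H₂O: 0 + 5(174.8) = 874.1
Total out = 14.17 + 1543 + 10080 + 699.3 + 874.1 = 13210 mol/s.

13200 mol/s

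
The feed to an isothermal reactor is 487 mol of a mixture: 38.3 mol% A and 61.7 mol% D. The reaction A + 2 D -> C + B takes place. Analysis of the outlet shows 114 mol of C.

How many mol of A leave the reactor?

72.5 mol

For C: n = n₀ + 1ξ → 114 = 0 + 1ξ, giving ξ = 114 mol.
Outlet amounts (n = n₀ + ν ξ):
  A: 186.5 − 1(114) = 72.52
  D: 300.5 − 2(114) = 72.48
  C: 0 + 1(114) = 114
  B: 0 + 1(114) = 114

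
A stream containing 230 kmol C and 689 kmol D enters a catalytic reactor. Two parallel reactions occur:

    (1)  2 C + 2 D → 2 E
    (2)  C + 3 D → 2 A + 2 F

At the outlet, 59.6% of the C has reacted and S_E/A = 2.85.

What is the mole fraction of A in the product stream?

0.051

Conversion of C: C consumed = 0.596 × 230 = 137.1 kmol = 2ξ₁ + 1ξ₂.
Selectivity: 2ξ₁ / (2ξ₂) = 2.85 → ξ₁ = 2.85 ξ₂.
Substitute: (2·2.85 + 1) ξ₂ = 137.1 → ξ₂ = 20.46 kmol, ξ₁ = 58.31 kmol.
Outlet amounts (n = n₀ + Σ ν·ξ):
  C: 230 − 2(58.31) − 1(20.46) = 92.92
  D: 689 − 2(58.31) − 3(20.46) = 511
  E: 0 + 2(58.31) = 116.6
  A: 0 + 2(20.46) = 40.92
  F: 0 + 2(20.46) = 40.92
Total out = 802.4 kmol; y_A = 40.92 / 802.4 = 0.051.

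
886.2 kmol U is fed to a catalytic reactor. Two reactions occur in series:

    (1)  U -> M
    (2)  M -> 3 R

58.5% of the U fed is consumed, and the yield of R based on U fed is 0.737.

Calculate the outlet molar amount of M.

301 kmol

Conversion of U: U consumed = 1ξ₁ = 0.585 × 886.2 → ξ₁ = 518.4 kmol.
Yield of R: 3ξ₂ / 886.2 = 0.737 → ξ₂ = 217.7 kmol.
Outlet amounts (n = n₀ + Σ ν·ξ):
  U: 886.2 − 1(518.4) = 367.8
  M: 0 + 1(518.4) − 1(217.7) = 300.7
  R: 0 + 3(217.7) = 653.1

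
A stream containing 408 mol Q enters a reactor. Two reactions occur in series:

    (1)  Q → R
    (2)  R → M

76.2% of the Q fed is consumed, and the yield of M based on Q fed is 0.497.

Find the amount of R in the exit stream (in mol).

Conversion of Q: Q consumed = 1ξ₁ = 0.762 × 408 → ξ₁ = 310.9 mol.
Yield of M: 1ξ₂ / 408 = 0.497 → ξ₂ = 202.8 mol.
Outlet amounts (n = n₀ + Σ ν·ξ):
  Q: 408 − 1(310.9) = 97.1
  R: 0 + 1(310.9) − 1(202.8) = 108.1
  M: 0 + 1(202.8) = 202.8

108 mol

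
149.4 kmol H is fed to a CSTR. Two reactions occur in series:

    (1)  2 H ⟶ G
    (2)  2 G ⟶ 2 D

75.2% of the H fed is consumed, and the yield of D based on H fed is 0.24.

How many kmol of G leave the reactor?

20.3 kmol

Conversion of H: H consumed = 2ξ₁ = 0.752 × 149.4 → ξ₁ = 56.17 kmol.
Yield of D: 2ξ₂ / 149.4 = 0.24 → ξ₂ = 17.93 kmol.
Outlet amounts (n = n₀ + Σ ν·ξ):
  H: 149.4 − 2(56.17) = 37.05
  G: 0 + 1(56.17) − 2(17.93) = 20.32
  D: 0 + 2(17.93) = 35.86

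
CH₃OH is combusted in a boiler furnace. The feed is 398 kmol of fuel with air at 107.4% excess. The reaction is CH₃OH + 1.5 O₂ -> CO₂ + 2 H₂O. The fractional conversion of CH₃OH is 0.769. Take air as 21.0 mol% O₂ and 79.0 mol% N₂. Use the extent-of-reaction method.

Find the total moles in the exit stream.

Stoichiometric O₂ = 1.5 × 398 = 597 kmol; O₂ fed = 597 × 2.074 = 1238 kmol.
N₂ fed = 1238 × 79/21 = 4658 kmol.
Fuel reacted = 0.769 × 398 → ξ = 306.1 kmol.
Outlet (n = n₀ + ν ξ):
  CH₃OH: 398 − 1(306.1) = 91.94
  O₂: 1238 − 1.5(306.1) = 779.1
  N₂: 4658 (inert)
  CO₂: 0 + 1(306.1) = 306.1
  H₂O: 0 + 2(306.1) = 612.1
Total out = 91.94 + 779.1 + 4658 + 306.1 + 612.1 = 6447 kmol.

6450 kmol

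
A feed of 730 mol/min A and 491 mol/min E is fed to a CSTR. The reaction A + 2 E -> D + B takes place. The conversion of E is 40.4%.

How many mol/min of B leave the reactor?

E reacted = 0.404 × 491 = 198.4 mol/min; ν_E = −2, so ξ = 198.4/2 = 99.18 mol/min.
Outlet amounts (n = n₀ + ν ξ):
  A: 730 − 1(99.18) = 630.8
  E: 491 − 2(99.18) = 292.6
  D: 0 + 1(99.18) = 99.18
  B: 0 + 1(99.18) = 99.18

99.2 mol/min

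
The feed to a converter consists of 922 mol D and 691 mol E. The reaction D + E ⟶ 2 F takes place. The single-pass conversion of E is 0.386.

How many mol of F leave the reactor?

E reacted = 0.386 × 691 = 266.7 mol; ν_E = −1, so ξ = 266.7/1 = 266.7 mol.
Outlet amounts (n = n₀ + ν ξ):
  D: 922 − 1(266.7) = 655.3
  E: 691 − 1(266.7) = 424.3
  F: 0 + 2(266.7) = 533.5

533 mol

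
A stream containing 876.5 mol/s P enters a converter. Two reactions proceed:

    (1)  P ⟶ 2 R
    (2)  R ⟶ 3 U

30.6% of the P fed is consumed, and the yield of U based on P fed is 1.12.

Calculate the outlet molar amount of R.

Conversion of P: P consumed = 1ξ₁ = 0.306 × 876.5 → ξ₁ = 268.2 mol/s.
Yield of U: 3ξ₂ / 876.5 = 1.12 → ξ₂ = 327.2 mol/s.
Outlet amounts (n = n₀ + Σ ν·ξ):
  P: 876.5 − 1(268.2) = 608.3
  R: 0 + 2(268.2) − 1(327.2) = 209.2
  U: 0 + 3(327.2) = 981.7

209 mol/s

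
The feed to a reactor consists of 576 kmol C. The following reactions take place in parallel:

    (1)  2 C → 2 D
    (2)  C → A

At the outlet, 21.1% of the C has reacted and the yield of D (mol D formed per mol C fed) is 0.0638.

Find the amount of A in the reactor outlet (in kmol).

Yield of D: 2ξ₁ / 576 = 0.0638 → ξ₁ = 18.37 kmol.
Conversion of C: 2ξ₁ + 1ξ₂ = 0.211 × 576 = 121.5 → ξ₂ = 84.79 kmol.
Outlet amounts (n = n₀ + Σ ν·ξ):
  C: 576 − 2(18.37) − 1(84.79) = 454.5
  D: 0 + 2(18.37) = 36.75
  A: 0 + 1(84.79) = 84.79

84.8 kmol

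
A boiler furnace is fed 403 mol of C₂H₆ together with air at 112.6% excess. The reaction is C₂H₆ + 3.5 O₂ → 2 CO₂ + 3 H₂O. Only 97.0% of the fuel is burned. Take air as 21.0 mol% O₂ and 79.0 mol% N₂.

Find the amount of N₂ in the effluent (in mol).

Stoichiometric O₂ = 3.5 × 403 = 1410 mol; O₂ fed = 1410 × 2.126 = 2999 mol.
N₂ fed = 2999 × 79/21 = 11280 mol.
Fuel reacted = 0.97 × 403 → ξ = 390.9 mol.
Outlet (n = n₀ + ν ξ):
  C₂H₆: 403 − 1(390.9) = 12.09
  O₂: 2999 − 3.5(390.9) = 1631
  N₂: 11280 (inert)
  CO₂: 0 + 2(390.9) = 781.8
  H₂O: 0 + 3(390.9) = 1173

11300 mol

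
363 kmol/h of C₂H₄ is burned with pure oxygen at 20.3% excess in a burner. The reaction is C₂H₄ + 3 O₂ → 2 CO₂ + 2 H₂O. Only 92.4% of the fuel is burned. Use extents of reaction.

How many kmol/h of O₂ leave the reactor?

Stoichiometric O₂ = 3 × 363 = 1089 kmol/h; O₂ fed = 1089 × 1.203 = 1310 kmol/h.
Fuel reacted = 0.924 × 363 → ξ = 335.4 kmol/h.
Outlet (n = n₀ + ν ξ):
  C₂H₄: 363 − 1(335.4) = 27.59
  O₂: 1310 − 3(335.4) = 303.8
  CO₂: 0 + 2(335.4) = 670.8
  H₂O: 0 + 2(335.4) = 670.8

304 kmol/h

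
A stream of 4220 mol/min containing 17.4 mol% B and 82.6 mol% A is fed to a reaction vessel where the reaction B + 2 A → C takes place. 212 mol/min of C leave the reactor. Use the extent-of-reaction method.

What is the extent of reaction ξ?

ξ = 212 mol/min

For C: n = n₀ + 1ξ → 212 = 0 + 1ξ, giving ξ = 212 mol/min.
Outlet amounts (n = n₀ + ν ξ):
  B: 734.3 − 1(212) = 522.3
  A: 3486 − 2(212) = 3062
  C: 0 + 1(212) = 212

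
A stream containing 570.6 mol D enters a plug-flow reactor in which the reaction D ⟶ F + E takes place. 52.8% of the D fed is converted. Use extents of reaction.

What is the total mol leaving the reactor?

D reacted = 0.528 × 570.6 = 301.3 mol; ν_D = −1, so ξ = 301.3/1 = 301.3 mol.
Outlet amounts (n = n₀ + ν ξ):
  D: 570.6 − 1(301.3) = 269.3
  F: 0 + 1(301.3) = 301.3
  E: 0 + 1(301.3) = 301.3
Total out = 269.3 + 301.3 + 301.3 = 871.9 mol.

872 mol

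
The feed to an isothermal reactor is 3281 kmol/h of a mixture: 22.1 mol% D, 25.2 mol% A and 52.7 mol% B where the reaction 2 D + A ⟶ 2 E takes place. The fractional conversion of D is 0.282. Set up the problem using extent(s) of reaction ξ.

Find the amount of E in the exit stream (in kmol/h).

204 kmol/h

D reacted = 0.282 × 725.1 = 204.5 kmol/h; ν_D = −2, so ξ = 204.5/2 = 102.2 kmol/h.
Outlet amounts (n = n₀ + ν ξ):
  D: 725.1 − 2(102.2) = 520.6
  A: 826.8 − 1(102.2) = 724.6
  E: 0 + 2(102.2) = 204.5
  B: 1729 (inert)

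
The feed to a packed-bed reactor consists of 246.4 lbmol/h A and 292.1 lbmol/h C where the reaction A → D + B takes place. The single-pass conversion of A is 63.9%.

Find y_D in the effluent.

A reacted = 0.639 × 246.4 = 157.4 lbmol/h; ν_A = −1, so ξ = 157.4/1 = 157.4 lbmol/h.
Outlet amounts (n = n₀ + ν ξ):
  A: 246.4 − 1(157.4) = 88.95
  D: 0 + 1(157.4) = 157.4
  B: 0 + 1(157.4) = 157.4
  C: 292.1 (inert)
Total out = 695.9 lbmol/h; y_D = 157.4 / 695.9 = 0.2262.

0.226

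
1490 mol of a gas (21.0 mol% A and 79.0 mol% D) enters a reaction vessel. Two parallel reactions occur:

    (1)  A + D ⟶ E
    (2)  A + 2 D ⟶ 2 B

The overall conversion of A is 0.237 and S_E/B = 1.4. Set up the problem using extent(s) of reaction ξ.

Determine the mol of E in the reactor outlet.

54.6 mol

Conversion of A: A consumed = 0.237 × 312.9 = 74.16 mol = 1ξ₁ + 1ξ₂.
Selectivity: 1ξ₁ / (2ξ₂) = 1.4 → ξ₁ = 2.8 ξ₂.
Substitute: (1·2.8 + 1) ξ₂ = 74.16 → ξ₂ = 19.52 mol, ξ₁ = 54.64 mol.
Outlet amounts (n = n₀ + Σ ν·ξ):
  A: 312.9 − 1(54.64) − 1(19.52) = 238.7
  D: 1177 − 1(54.64) − 2(19.52) = 1083
  E: 0 + 1(54.64) = 54.64
  B: 0 + 2(19.52) = 39.03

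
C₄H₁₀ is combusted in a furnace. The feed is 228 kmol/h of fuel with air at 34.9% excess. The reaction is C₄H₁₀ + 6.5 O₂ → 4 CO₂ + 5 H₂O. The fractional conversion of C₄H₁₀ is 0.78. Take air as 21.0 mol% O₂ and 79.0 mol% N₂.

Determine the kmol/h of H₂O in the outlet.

Stoichiometric O₂ = 6.5 × 228 = 1482 kmol/h; O₂ fed = 1482 × 1.349 = 1999 kmol/h.
N₂ fed = 1999 × 79/21 = 7521 kmol/h.
Fuel reacted = 0.78 × 228 → ξ = 177.8 kmol/h.
Outlet (n = n₀ + ν ξ):
  C₄H₁₀: 228 − 1(177.8) = 50.16
  O₂: 1999 − 6.5(177.8) = 843.3
  N₂: 7521 (inert)
  CO₂: 0 + 4(177.8) = 711.4
  H₂O: 0 + 5(177.8) = 889.2

889 kmol/h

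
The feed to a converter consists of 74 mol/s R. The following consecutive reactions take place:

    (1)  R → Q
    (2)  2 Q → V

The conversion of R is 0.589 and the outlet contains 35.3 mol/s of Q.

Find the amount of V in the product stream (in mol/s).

Conversion of R: R consumed = 1ξ₁ = 0.589 × 74 → ξ₁ = 43.59 mol/s.
Q balance: n_Q = 0 + 1ξ₁ − 2ξ₂ = 35.3 → ξ₂ = (1·43.59 − 35.3)/2 = 4.143 mol/s.
Outlet amounts (n = n₀ + Σ ν·ξ):
  R: 74 − 1(43.59) = 30.41
  Q: 0 + 1(43.59) − 2(4.143) = 35.3
  V: 0 + 1(4.143) = 4.143

4.14 mol/s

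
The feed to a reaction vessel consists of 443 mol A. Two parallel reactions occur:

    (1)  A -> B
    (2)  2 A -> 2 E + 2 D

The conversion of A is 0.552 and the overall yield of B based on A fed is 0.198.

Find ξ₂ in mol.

Yield of B: 1ξ₁ / 443 = 0.198 → ξ₁ = 87.71 mol.
Conversion of A: 1ξ₁ + 2ξ₂ = 0.552 × 443 = 244.5 → ξ₂ = 78.41 mol.
Outlet amounts (n = n₀ + Σ ν·ξ):
  A: 443 − 1(87.71) − 2(78.41) = 198.5
  B: 0 + 1(87.71) = 87.71
  E: 0 + 2(78.41) = 156.8
  D: 0 + 2(78.41) = 156.8

ξ₂ = 78.4 mol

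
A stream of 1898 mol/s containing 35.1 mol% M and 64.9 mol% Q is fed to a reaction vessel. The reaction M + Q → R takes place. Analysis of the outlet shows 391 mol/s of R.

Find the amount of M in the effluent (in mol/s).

275 mol/s

For R: n = n₀ + 1ξ → 391 = 0 + 1ξ, giving ξ = 391 mol/s.
Outlet amounts (n = n₀ + ν ξ):
  M: 666.2 − 1(391) = 275.2
  Q: 1232 − 1(391) = 840.8
  R: 0 + 1(391) = 391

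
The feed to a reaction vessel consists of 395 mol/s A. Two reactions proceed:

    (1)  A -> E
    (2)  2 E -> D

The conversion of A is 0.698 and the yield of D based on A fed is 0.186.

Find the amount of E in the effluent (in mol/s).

Conversion of A: A consumed = 1ξ₁ = 0.698 × 395 → ξ₁ = 275.7 mol/s.
Yield of D: 1ξ₂ / 395 = 0.186 → ξ₂ = 73.47 mol/s.
Outlet amounts (n = n₀ + Σ ν·ξ):
  A: 395 − 1(275.7) = 119.3
  E: 0 + 1(275.7) − 2(73.47) = 128.8
  D: 0 + 1(73.47) = 73.47

129 mol/s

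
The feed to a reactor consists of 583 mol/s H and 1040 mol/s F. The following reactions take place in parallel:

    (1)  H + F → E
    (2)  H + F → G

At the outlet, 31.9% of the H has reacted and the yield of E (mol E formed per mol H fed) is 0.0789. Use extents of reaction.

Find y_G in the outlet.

0.0974

Yield of E: 1ξ₁ / 583 = 0.0789 → ξ₁ = 46 mol/s.
Conversion of H: 1ξ₁ + 1ξ₂ = 0.319 × 583 = 186 → ξ₂ = 140 mol/s.
Outlet amounts (n = n₀ + Σ ν·ξ):
  H: 583 − 1(46) − 1(140) = 397
  F: 1040 − 1(46) − 1(140) = 854
  E: 0 + 1(46) = 46
  G: 0 + 1(140) = 140
Total out = 1437 mol/s; y_G = 140 / 1437 = 0.09741.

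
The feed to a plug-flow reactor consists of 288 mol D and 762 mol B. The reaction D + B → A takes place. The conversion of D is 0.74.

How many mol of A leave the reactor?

D reacted = 0.74 × 288 = 213.1 mol; ν_D = −1, so ξ = 213.1/1 = 213.1 mol.
Outlet amounts (n = n₀ + ν ξ):
  D: 288 − 1(213.1) = 74.88
  B: 762 − 1(213.1) = 548.9
  A: 0 + 1(213.1) = 213.1

213 mol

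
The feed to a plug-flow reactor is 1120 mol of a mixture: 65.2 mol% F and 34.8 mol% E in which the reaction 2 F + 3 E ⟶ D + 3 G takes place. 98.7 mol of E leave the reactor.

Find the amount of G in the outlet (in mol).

291 mol

For E: n = n₀ − 3ξ → 98.7 = 389.8 − 3ξ, giving ξ = 97.02 mol.
Outlet amounts (n = n₀ + ν ξ):
  F: 730.2 − 2(97.02) = 536.2
  E: 389.8 − 3(97.02) = 98.7
  D: 0 + 1(97.02) = 97.02
  G: 0 + 3(97.02) = 291.1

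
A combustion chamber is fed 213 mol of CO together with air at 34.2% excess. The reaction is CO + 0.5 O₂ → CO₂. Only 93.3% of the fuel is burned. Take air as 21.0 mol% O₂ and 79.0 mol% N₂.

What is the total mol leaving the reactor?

Stoichiometric O₂ = 0.5 × 213 = 106.5 mol; O₂ fed = 106.5 × 1.342 = 142.9 mol.
N₂ fed = 142.9 × 79/21 = 537.7 mol.
Fuel reacted = 0.933 × 213 → ξ = 198.7 mol.
Outlet (n = n₀ + ν ξ):
  CO: 213 − 1(198.7) = 14.27
  O₂: 142.9 − 0.5(198.7) = 43.56
  N₂: 537.7 (inert)
  CO₂: 0 + 1(198.7) = 198.7
Total out = 14.27 + 43.56 + 537.7 + 198.7 = 794.2 mol.

794 mol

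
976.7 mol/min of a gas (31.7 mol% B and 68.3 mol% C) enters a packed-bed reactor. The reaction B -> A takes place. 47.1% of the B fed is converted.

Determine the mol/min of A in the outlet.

B reacted = 0.471 × 309.6 = 145.8 mol/min; ν_B = −1, so ξ = 145.8/1 = 145.8 mol/min.
Outlet amounts (n = n₀ + ν ξ):
  B: 309.6 − 1(145.8) = 163.8
  A: 0 + 1(145.8) = 145.8
  C: 667.1 (inert)

146 mol/min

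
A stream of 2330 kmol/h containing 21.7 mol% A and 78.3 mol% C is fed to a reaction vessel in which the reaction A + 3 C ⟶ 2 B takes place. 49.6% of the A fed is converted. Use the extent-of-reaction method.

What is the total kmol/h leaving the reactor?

A reacted = 0.496 × 505.6 = 250.8 kmol/h; ν_A = −1, so ξ = 250.8/1 = 250.8 kmol/h.
Outlet amounts (n = n₀ + ν ξ):
  A: 505.6 − 1(250.8) = 254.8
  C: 1824 − 3(250.8) = 1072
  B: 0 + 2(250.8) = 501.6
Total out = 254.8 + 1072 + 501.6 = 1828 kmol/h.

1830 kmol/h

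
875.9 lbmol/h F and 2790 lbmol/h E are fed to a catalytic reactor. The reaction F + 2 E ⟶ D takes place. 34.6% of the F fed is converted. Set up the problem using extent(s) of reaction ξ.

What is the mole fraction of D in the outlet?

0.099

F reacted = 0.346 × 875.9 = 303.1 lbmol/h; ν_F = −1, so ξ = 303.1/1 = 303.1 lbmol/h.
Outlet amounts (n = n₀ + ν ξ):
  F: 875.9 − 1(303.1) = 572.8
  E: 2790 − 2(303.1) = 2184
  D: 0 + 1(303.1) = 303.1
Total out = 3060 lbmol/h; y_D = 303.1 / 3060 = 0.09905.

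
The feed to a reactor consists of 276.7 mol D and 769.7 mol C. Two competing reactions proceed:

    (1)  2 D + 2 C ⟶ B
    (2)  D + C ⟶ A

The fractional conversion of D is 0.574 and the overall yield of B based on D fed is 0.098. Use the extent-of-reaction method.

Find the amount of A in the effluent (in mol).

105 mol

Yield of B: 1ξ₁ / 276.7 = 0.098 → ξ₁ = 27.12 mol.
Conversion of D: 2ξ₁ + 1ξ₂ = 0.574 × 276.7 = 158.8 → ξ₂ = 104.6 mol.
Outlet amounts (n = n₀ + Σ ν·ξ):
  D: 276.7 − 2(27.12) − 1(104.6) = 117.9
  C: 769.7 − 2(27.12) − 1(104.6) = 610.9
  B: 0 + 1(27.12) = 27.12
  A: 0 + 1(104.6) = 104.6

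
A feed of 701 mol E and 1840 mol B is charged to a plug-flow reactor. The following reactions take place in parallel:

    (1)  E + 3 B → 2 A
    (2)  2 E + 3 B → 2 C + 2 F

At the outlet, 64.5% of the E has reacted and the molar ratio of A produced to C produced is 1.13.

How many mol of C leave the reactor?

Conversion of E: E consumed = 0.645 × 701 = 452.1 mol = 1ξ₁ + 2ξ₂.
Selectivity: 2ξ₁ / (2ξ₂) = 1.13 → ξ₁ = 1.13 ξ₂.
Substitute: (1·1.13 + 2) ξ₂ = 452.1 → ξ₂ = 144.5 mol, ξ₁ = 163.2 mol.
Outlet amounts (n = n₀ + Σ ν·ξ):
  E: 701 − 1(163.2) − 2(144.5) = 248.9
  B: 1840 − 3(163.2) − 3(144.5) = 916.9
  A: 0 + 2(163.2) = 326.5
  C: 0 + 2(144.5) = 288.9
  F: 0 + 2(144.5) = 288.9

289 mol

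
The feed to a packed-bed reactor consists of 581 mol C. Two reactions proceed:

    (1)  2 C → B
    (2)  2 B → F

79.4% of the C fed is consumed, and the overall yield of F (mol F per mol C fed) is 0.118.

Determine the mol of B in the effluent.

Conversion of C: C consumed = 2ξ₁ = 0.794 × 581 → ξ₁ = 230.7 mol.
Yield of F: 1ξ₂ / 581 = 0.118 → ξ₂ = 68.56 mol.
Outlet amounts (n = n₀ + Σ ν·ξ):
  C: 581 − 2(230.7) = 119.7
  B: 0 + 1(230.7) − 2(68.56) = 93.54
  F: 0 + 1(68.56) = 68.56

93.5 mol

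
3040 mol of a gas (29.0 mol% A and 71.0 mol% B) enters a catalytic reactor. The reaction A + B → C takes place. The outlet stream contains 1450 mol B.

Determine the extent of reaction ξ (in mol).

For B: n = n₀ − 1ξ → 1450 = 2158 − 1ξ, giving ξ = 708.4 mol.
Outlet amounts (n = n₀ + ν ξ):
  A: 881.6 − 1(708.4) = 173.2
  B: 2158 − 1(708.4) = 1450
  C: 0 + 1(708.4) = 708.4

ξ = 708 mol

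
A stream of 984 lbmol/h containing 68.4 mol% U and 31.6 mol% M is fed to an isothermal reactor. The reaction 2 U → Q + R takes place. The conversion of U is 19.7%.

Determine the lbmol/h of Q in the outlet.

66.3 lbmol/h

U reacted = 0.197 × 673.1 = 132.6 lbmol/h; ν_U = −2, so ξ = 132.6/2 = 66.3 lbmol/h.
Outlet amounts (n = n₀ + ν ξ):
  U: 673.1 − 2(66.3) = 540.5
  Q: 0 + 1(66.3) = 66.3
  R: 0 + 1(66.3) = 66.3
  M: 310.9 (inert)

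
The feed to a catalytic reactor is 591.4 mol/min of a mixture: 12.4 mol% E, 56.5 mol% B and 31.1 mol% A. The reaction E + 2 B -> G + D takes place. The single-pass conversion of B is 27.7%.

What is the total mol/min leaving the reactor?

545 mol/min

B reacted = 0.277 × 334.1 = 92.56 mol/min; ν_B = −2, so ξ = 92.56/2 = 46.28 mol/min.
Outlet amounts (n = n₀ + ν ξ):
  E: 73.33 − 1(46.28) = 27.06
  B: 334.1 − 2(46.28) = 241.6
  G: 0 + 1(46.28) = 46.28
  D: 0 + 1(46.28) = 46.28
  A: 183.9 (inert)
Total out = 27.06 + 241.6 + 46.28 + 46.28 + 183.9 = 545.1 mol/min.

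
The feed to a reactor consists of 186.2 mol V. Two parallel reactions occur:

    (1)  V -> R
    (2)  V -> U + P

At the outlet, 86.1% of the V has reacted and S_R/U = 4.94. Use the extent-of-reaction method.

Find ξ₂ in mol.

Conversion of V: V consumed = 0.861 × 186.2 = 160.3 mol = 1ξ₁ + 1ξ₂.
Selectivity: 1ξ₁ / (1ξ₂) = 4.94 → ξ₁ = 4.94 ξ₂.
Substitute: (1·4.94 + 1) ξ₂ = 160.3 → ξ₂ = 26.99 mol, ξ₁ = 133.3 mol.
Outlet amounts (n = n₀ + Σ ν·ξ):
  V: 186.2 − 1(133.3) − 1(26.99) = 25.88
  R: 0 + 1(133.3) = 133.3
  U: 0 + 1(26.99) = 26.99
  P: 0 + 1(26.99) = 26.99

ξ₂ = 27 mol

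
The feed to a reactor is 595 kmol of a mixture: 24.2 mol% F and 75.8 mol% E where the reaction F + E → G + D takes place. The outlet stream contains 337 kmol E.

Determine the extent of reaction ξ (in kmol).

For E: n = n₀ − 1ξ → 337 = 451 − 1ξ, giving ξ = 114 kmol.
Outlet amounts (n = n₀ + ν ξ):
  F: 144 − 1(114) = 29.98
  E: 451 − 1(114) = 337
  G: 0 + 1(114) = 114
  D: 0 + 1(114) = 114

ξ = 114 kmol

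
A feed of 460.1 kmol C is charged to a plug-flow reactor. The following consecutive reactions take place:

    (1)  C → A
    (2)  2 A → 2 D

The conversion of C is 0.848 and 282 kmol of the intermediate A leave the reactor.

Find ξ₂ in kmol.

ξ₂ = 54.1 kmol

Conversion of C: C consumed = 1ξ₁ = 0.848 × 460.1 → ξ₁ = 390.2 kmol.
A balance: n_A = 0 + 1ξ₁ − 2ξ₂ = 282 → ξ₂ = (1·390.2 − 282)/2 = 54.08 kmol.
Outlet amounts (n = n₀ + Σ ν·ξ):
  C: 460.1 − 1(390.2) = 69.94
  A: 0 + 1(390.2) − 2(54.08) = 282
  D: 0 + 2(54.08) = 108.2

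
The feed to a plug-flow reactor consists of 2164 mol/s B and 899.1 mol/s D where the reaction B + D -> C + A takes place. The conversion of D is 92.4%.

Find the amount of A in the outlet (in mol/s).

831 mol/s

D reacted = 0.924 × 899.1 = 830.8 mol/s; ν_D = −1, so ξ = 830.8/1 = 830.8 mol/s.
Outlet amounts (n = n₀ + ν ξ):
  B: 2164 − 1(830.8) = 1333
  D: 899.1 − 1(830.8) = 68.33
  C: 0 + 1(830.8) = 830.8
  A: 0 + 1(830.8) = 830.8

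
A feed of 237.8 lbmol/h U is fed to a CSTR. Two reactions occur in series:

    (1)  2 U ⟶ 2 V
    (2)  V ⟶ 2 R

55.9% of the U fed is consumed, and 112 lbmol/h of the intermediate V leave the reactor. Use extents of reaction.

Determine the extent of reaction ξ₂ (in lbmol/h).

ξ₂ = 20.9 lbmol/h

Conversion of U: U consumed = 2ξ₁ = 0.559 × 237.8 → ξ₁ = 66.47 lbmol/h.
V balance: n_V = 0 + 2ξ₁ − 1ξ₂ = 112 → ξ₂ = (2·66.47 − 112)/1 = 20.93 lbmol/h.
Outlet amounts (n = n₀ + Σ ν·ξ):
  U: 237.8 − 2(66.47) = 104.9
  V: 0 + 2(66.47) − 1(20.93) = 112
  R: 0 + 2(20.93) = 41.86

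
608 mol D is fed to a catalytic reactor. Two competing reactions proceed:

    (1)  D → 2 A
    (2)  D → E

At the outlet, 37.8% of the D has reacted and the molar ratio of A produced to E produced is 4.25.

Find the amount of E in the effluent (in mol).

73.5 mol

Conversion of D: D consumed = 0.378 × 608 = 229.8 mol = 1ξ₁ + 1ξ₂.
Selectivity: 2ξ₁ / (1ξ₂) = 4.25 → ξ₁ = 2.125 ξ₂.
Substitute: (1·2.125 + 1) ξ₂ = 229.8 → ξ₂ = 73.54 mol, ξ₁ = 156.3 mol.
Outlet amounts (n = n₀ + Σ ν·ξ):
  D: 608 − 1(156.3) − 1(73.54) = 378.2
  A: 0 + 2(156.3) = 312.6
  E: 0 + 1(73.54) = 73.54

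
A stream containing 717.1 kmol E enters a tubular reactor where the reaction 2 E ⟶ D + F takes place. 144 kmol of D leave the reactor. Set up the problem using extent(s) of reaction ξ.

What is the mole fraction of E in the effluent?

0.598

For D: n = n₀ + 1ξ → 144 = 0 + 1ξ, giving ξ = 144 kmol.
Outlet amounts (n = n₀ + ν ξ):
  E: 717.1 − 2(144) = 429.1
  D: 0 + 1(144) = 144
  F: 0 + 1(144) = 144
Total out = 717.1 kmol; y_E = 429.1 / 717.1 = 0.5984.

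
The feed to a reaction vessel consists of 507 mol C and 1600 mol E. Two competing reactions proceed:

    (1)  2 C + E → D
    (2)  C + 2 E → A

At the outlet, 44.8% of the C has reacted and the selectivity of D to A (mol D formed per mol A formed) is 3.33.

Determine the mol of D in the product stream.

Conversion of C: C consumed = 0.448 × 507 = 227.1 mol = 2ξ₁ + 1ξ₂.
Selectivity: 1ξ₁ / (1ξ₂) = 3.33 → ξ₁ = 3.33 ξ₂.
Substitute: (2·3.33 + 1) ξ₂ = 227.1 → ξ₂ = 29.65 mol, ξ₁ = 98.74 mol.
Outlet amounts (n = n₀ + Σ ν·ξ):
  C: 507 − 2(98.74) − 1(29.65) = 279.9
  E: 1600 − 1(98.74) − 2(29.65) = 1442
  D: 0 + 1(98.74) = 98.74
  A: 0 + 1(29.65) = 29.65

98.7 mol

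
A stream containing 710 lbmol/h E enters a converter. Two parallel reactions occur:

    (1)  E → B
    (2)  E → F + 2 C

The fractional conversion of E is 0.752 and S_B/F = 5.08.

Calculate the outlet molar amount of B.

446 lbmol/h

Conversion of E: E consumed = 0.752 × 710 = 533.9 lbmol/h = 1ξ₁ + 1ξ₂.
Selectivity: 1ξ₁ / (1ξ₂) = 5.08 → ξ₁ = 5.08 ξ₂.
Substitute: (1·5.08 + 1) ξ₂ = 533.9 → ξ₂ = 87.82 lbmol/h, ξ₁ = 446.1 lbmol/h.
Outlet amounts (n = n₀ + Σ ν·ξ):
  E: 710 − 1(446.1) − 1(87.82) = 176.1
  B: 0 + 1(446.1) = 446.1
  F: 0 + 1(87.82) = 87.82
  C: 0 + 2(87.82) = 175.6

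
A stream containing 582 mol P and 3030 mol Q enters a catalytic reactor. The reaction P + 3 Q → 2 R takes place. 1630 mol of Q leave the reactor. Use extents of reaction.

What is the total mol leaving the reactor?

2680 mol

For Q: n = n₀ − 3ξ → 1630 = 3030 − 3ξ, giving ξ = 466.7 mol.
Outlet amounts (n = n₀ + ν ξ):
  P: 582 − 1(466.7) = 115.3
  Q: 3030 − 3(466.7) = 1630
  R: 0 + 2(466.7) = 933.3
Total out = 115.3 + 1630 + 933.3 = 2679 mol.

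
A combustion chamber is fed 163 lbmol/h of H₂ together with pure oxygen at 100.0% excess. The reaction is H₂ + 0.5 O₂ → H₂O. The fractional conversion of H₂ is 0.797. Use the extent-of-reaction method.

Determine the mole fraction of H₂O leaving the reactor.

Stoichiometric O₂ = 0.5 × 163 = 81.5 lbmol/h; O₂ fed = 81.5 × 2.000 = 163 lbmol/h.
Fuel reacted = 0.797 × 163 → ξ = 129.9 lbmol/h.
Outlet (n = n₀ + ν ξ):
  H₂: 163 − 1(129.9) = 33.09
  O₂: 163 − 0.5(129.9) = 98.04
  H₂O: 0 + 1(129.9) = 129.9
Total out = 261 lbmol/h; y_H₂O = 129.9 / 261 = 0.4977.

0.498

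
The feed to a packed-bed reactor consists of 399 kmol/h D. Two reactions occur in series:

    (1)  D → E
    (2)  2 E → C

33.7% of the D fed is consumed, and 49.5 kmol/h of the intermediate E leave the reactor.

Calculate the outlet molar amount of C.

Conversion of D: D consumed = 1ξ₁ = 0.337 × 399 → ξ₁ = 134.5 kmol/h.
E balance: n_E = 0 + 1ξ₁ − 2ξ₂ = 49.5 → ξ₂ = (1·134.5 − 49.5)/2 = 42.48 kmol/h.
Outlet amounts (n = n₀ + Σ ν·ξ):
  D: 399 − 1(134.5) = 264.5
  E: 0 + 1(134.5) − 2(42.48) = 49.5
  C: 0 + 1(42.48) = 42.48

42.5 kmol/h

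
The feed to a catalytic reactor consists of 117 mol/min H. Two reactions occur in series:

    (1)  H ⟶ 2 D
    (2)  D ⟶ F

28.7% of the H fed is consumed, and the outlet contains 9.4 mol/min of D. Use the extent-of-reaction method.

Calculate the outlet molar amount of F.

Conversion of H: H consumed = 1ξ₁ = 0.287 × 117 → ξ₁ = 33.58 mol/min.
D balance: n_D = 0 + 2ξ₁ − 1ξ₂ = 9.4 → ξ₂ = (2·33.58 − 9.4)/1 = 57.76 mol/min.
Outlet amounts (n = n₀ + Σ ν·ξ):
  H: 117 − 1(33.58) = 83.42
  D: 0 + 2(33.58) − 1(57.76) = 9.4
  F: 0 + 1(57.76) = 57.76

57.8 mol/min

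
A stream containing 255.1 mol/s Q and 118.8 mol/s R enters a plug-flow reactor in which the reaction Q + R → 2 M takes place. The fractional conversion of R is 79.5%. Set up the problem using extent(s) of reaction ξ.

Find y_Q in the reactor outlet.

R reacted = 0.795 × 118.8 = 94.45 mol/s; ν_R = −1, so ξ = 94.45/1 = 94.45 mol/s.
Outlet amounts (n = n₀ + ν ξ):
  Q: 255.1 − 1(94.45) = 160.7
  R: 118.8 − 1(94.45) = 24.35
  M: 0 + 2(94.45) = 188.9
Total out = 373.9 mol/s; y_Q = 160.7 / 373.9 = 0.4297.

0.43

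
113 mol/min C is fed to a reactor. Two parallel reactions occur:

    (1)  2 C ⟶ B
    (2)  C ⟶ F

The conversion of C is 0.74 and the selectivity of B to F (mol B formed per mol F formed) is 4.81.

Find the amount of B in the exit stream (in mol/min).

37.9 mol/min

Conversion of C: C consumed = 0.74 × 113 = 83.62 mol/min = 2ξ₁ + 1ξ₂.
Selectivity: 1ξ₁ / (1ξ₂) = 4.81 → ξ₁ = 4.81 ξ₂.
Substitute: (2·4.81 + 1) ξ₂ = 83.62 → ξ₂ = 7.874 mol/min, ξ₁ = 37.87 mol/min.
Outlet amounts (n = n₀ + Σ ν·ξ):
  C: 113 − 2(37.87) − 1(7.874) = 29.38
  B: 0 + 1(37.87) = 37.87
  F: 0 + 1(7.874) = 7.874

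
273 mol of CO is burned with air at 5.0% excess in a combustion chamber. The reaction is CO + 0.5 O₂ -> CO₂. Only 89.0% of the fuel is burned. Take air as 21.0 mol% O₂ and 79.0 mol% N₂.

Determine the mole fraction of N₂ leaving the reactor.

Stoichiometric O₂ = 0.5 × 273 = 136.5 mol; O₂ fed = 136.5 × 1.050 = 143.3 mol.
N₂ fed = 143.3 × 79/21 = 539.2 mol.
Fuel reacted = 0.89 × 273 → ξ = 243 mol.
Outlet (n = n₀ + ν ξ):
  CO: 273 − 1(243) = 30.03
  O₂: 143.3 − 0.5(243) = 21.84
  N₂: 539.2 (inert)
  CO₂: 0 + 1(243) = 243
Total out = 834 mol; y_N₂ = 539.2 / 834 = 0.6465.

0.646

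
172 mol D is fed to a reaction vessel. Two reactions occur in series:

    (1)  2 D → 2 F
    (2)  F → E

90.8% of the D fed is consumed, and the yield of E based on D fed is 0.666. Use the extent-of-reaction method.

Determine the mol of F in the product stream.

Conversion of D: D consumed = 2ξ₁ = 0.908 × 172 → ξ₁ = 78.09 mol.
Yield of E: 1ξ₂ / 172 = 0.666 → ξ₂ = 114.6 mol.
Outlet amounts (n = n₀ + Σ ν·ξ):
  D: 172 − 2(78.09) = 15.82
  F: 0 + 2(78.09) − 1(114.6) = 41.62
  E: 0 + 1(114.6) = 114.6

41.6 mol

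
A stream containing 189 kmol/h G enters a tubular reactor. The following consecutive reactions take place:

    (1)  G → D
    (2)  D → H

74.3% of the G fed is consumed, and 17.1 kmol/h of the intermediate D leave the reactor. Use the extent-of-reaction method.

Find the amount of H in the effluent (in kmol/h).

Conversion of G: G consumed = 1ξ₁ = 0.743 × 189 → ξ₁ = 140.4 kmol/h.
D balance: n_D = 0 + 1ξ₁ − 1ξ₂ = 17.1 → ξ₂ = (1·140.4 − 17.1)/1 = 123.3 kmol/h.
Outlet amounts (n = n₀ + Σ ν·ξ):
  G: 189 − 1(140.4) = 48.57
  D: 0 + 1(140.4) − 1(123.3) = 17.1
  H: 0 + 1(123.3) = 123.3

123 kmol/h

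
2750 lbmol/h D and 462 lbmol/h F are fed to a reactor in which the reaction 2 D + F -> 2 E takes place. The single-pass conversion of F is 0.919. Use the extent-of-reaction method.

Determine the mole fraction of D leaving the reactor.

0.682

F reacted = 0.919 × 462 = 424.6 lbmol/h; ν_F = −1, so ξ = 424.6/1 = 424.6 lbmol/h.
Outlet amounts (n = n₀ + ν ξ):
  D: 2750 − 2(424.6) = 1901
  F: 462 − 1(424.6) = 37.42
  E: 0 + 2(424.6) = 849.2
Total out = 2787 lbmol/h; y_D = 1901 / 2787 = 0.6819.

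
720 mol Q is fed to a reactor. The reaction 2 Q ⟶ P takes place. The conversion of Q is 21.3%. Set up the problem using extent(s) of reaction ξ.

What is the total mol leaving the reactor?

643 mol

Q reacted = 0.213 × 720 = 153.4 mol; ν_Q = −2, so ξ = 153.4/2 = 76.68 mol.
Outlet amounts (n = n₀ + ν ξ):
  Q: 720 − 2(76.68) = 566.6
  P: 0 + 1(76.68) = 76.68
Total out = 566.6 + 76.68 = 643.3 mol.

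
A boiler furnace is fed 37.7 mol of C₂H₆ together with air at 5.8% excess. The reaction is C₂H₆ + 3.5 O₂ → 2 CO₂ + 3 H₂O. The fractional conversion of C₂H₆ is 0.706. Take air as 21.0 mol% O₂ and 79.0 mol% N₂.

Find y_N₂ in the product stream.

Stoichiometric O₂ = 3.5 × 37.7 = 132 mol; O₂ fed = 132 × 1.058 = 139.6 mol.
N₂ fed = 139.6 × 79/21 = 525.2 mol.
Fuel reacted = 0.706 × 37.7 → ξ = 26.62 mol.
Outlet (n = n₀ + ν ξ):
  C₂H₆: 37.7 − 1(26.62) = 11.08
  O₂: 139.6 − 3.5(26.62) = 46.45
  N₂: 525.2 (inert)
  CO₂: 0 + 2(26.62) = 53.23
  H₂O: 0 + 3(26.62) = 79.85
Total out = 715.8 mol; y_N₂ = 525.2 / 715.8 = 0.7337.

0.734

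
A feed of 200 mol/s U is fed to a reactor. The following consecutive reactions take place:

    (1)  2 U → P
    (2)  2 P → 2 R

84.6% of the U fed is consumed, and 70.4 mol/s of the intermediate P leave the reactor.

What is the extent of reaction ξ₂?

Conversion of U: U consumed = 2ξ₁ = 0.846 × 200 → ξ₁ = 84.6 mol/s.
P balance: n_P = 0 + 1ξ₁ − 2ξ₂ = 70.4 → ξ₂ = (1·84.6 − 70.4)/2 = 7.1 mol/s.
Outlet amounts (n = n₀ + Σ ν·ξ):
  U: 200 − 2(84.6) = 30.8
  P: 0 + 1(84.6) − 2(7.1) = 70.4
  R: 0 + 2(7.1) = 14.2

ξ₂ = 7.1 mol/s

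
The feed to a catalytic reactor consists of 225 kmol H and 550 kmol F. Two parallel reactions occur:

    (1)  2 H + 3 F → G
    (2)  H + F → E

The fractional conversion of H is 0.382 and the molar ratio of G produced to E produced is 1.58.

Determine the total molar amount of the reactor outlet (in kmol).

Conversion of H: H consumed = 0.382 × 225 = 85.95 kmol = 2ξ₁ + 1ξ₂.
Selectivity: 1ξ₁ / (1ξ₂) = 1.58 → ξ₁ = 1.58 ξ₂.
Substitute: (2·1.58 + 1) ξ₂ = 85.95 → ξ₂ = 20.66 kmol, ξ₁ = 32.64 kmol.
Outlet amounts (n = n₀ + Σ ν·ξ):
  H: 225 − 2(32.64) − 1(20.66) = 139.1
  F: 550 − 3(32.64) − 1(20.66) = 431.4
  G: 0 + 1(32.64) = 32.64
  E: 0 + 1(20.66) = 20.66
Total out = 139.1 + 431.4 + 32.64 + 20.66 = 623.8 kmol.

624 kmol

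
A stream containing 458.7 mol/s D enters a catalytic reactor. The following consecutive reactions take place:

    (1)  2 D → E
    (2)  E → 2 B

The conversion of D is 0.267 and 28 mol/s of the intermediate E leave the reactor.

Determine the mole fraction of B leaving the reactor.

0.154

Conversion of D: D consumed = 2ξ₁ = 0.267 × 458.7 → ξ₁ = 61.24 mol/s.
E balance: n_E = 0 + 1ξ₁ − 1ξ₂ = 28 → ξ₂ = (1·61.24 − 28)/1 = 33.24 mol/s.
Outlet amounts (n = n₀ + Σ ν·ξ):
  D: 458.7 − 2(61.24) = 336.2
  E: 0 + 1(61.24) − 1(33.24) = 28
  B: 0 + 2(33.24) = 66.47
Total out = 430.7 mol/s; y_B = 66.47 / 430.7 = 0.1543.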